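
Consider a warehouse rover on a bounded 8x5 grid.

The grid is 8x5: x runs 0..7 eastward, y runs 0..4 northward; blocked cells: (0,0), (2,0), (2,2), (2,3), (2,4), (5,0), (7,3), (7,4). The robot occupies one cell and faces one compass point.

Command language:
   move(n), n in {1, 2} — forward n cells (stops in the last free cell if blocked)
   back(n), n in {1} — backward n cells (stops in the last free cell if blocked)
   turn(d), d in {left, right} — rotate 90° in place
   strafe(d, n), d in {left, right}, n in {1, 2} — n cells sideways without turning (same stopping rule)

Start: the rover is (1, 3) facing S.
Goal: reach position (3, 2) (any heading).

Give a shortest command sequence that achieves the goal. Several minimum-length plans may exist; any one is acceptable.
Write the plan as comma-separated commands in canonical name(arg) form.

move(2), strafe(left, 2), back(1)

initial: (1, 3) facing S
t=1 move(2) ⇒ (1, 1) facing S
t=2 strafe(left, 2) ⇒ (3, 1) facing S
t=3 back(1) ⇒ (3, 2) facing S
shorter routes all fall short; 3 is best.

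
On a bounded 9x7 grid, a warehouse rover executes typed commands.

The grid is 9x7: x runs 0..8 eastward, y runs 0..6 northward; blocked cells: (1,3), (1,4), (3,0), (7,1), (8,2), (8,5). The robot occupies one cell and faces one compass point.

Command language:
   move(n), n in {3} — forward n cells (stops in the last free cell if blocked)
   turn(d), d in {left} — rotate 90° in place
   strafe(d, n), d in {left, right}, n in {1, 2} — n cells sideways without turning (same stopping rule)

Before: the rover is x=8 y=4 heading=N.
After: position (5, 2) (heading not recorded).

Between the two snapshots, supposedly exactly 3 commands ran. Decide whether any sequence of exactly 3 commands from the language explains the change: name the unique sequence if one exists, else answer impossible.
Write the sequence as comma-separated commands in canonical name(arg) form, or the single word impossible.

turn(left), move(3), strafe(left, 2)

key: order matters: swapping turn(left) and strafe(left, 2) lands elsewhere
begin: x=8 y=4 heading=N
step 1 (turn(left)): x=8 y=4 heading=W
step 2 (move(3)): x=5 y=4 heading=W
step 3 (strafe(left, 2)): x=5 y=2 heading=W
all 216 alternatives checked — unique.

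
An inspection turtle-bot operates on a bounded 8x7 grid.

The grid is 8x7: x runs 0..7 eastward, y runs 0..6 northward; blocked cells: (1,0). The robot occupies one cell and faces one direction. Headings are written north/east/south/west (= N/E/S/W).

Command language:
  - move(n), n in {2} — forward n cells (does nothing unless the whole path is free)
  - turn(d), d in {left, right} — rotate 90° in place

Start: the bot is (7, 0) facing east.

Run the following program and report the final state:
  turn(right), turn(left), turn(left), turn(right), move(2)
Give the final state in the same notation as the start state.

from: (7, 0) facing east
t=1 turn(right) ⇒ (7, 0) facing south
t=2 turn(left) ⇒ (7, 0) facing east
t=3 turn(left) ⇒ (7, 0) facing north
t=4 turn(right) ⇒ (7, 0) facing east
t=5 move(2) ⇒ (7, 0) facing east

(7, 0) facing east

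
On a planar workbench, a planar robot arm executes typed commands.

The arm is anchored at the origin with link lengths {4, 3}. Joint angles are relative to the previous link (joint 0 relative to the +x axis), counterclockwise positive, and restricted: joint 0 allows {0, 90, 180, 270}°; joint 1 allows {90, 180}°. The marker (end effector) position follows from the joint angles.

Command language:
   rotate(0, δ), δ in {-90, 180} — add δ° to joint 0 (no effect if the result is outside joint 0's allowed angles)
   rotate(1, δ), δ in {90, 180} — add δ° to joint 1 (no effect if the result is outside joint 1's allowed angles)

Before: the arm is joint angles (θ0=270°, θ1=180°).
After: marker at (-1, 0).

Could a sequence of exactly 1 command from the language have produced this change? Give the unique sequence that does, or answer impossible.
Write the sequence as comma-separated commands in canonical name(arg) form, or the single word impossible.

rotate(0, -90)

begin: joint angles (θ0=270°, θ1=180°)
1. rotate(0, -90) → joint angles (θ0=180°, θ1=180°)
no other 1-command option fits: unique.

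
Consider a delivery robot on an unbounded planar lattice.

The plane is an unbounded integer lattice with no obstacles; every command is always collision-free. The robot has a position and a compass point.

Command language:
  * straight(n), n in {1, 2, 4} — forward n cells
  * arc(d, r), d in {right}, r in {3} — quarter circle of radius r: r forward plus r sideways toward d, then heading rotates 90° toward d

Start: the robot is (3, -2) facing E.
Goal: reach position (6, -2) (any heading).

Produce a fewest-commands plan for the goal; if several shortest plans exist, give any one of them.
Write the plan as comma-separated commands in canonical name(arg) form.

straight(2), straight(1)

begin: (3, -2) facing E
step 1 (straight(2)): (5, -2) facing E
step 2 (straight(1)): (6, -2) facing E
shorter routes all fall short; 2 is best.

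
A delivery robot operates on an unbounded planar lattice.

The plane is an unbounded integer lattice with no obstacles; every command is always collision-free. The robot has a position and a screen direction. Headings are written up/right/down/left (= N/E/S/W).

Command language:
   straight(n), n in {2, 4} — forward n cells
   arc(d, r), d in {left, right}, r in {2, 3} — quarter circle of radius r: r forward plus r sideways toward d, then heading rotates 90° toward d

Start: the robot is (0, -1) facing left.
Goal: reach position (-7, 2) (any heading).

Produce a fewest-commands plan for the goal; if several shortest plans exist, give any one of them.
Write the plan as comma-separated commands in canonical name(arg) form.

start: (0, -1) facing left
step 1 (straight(4)): (-4, -1) facing left
step 2 (arc(right, 3)): (-7, 2) facing up
minimal: 2 command(s), checked below 2.

straight(4), arc(right, 3)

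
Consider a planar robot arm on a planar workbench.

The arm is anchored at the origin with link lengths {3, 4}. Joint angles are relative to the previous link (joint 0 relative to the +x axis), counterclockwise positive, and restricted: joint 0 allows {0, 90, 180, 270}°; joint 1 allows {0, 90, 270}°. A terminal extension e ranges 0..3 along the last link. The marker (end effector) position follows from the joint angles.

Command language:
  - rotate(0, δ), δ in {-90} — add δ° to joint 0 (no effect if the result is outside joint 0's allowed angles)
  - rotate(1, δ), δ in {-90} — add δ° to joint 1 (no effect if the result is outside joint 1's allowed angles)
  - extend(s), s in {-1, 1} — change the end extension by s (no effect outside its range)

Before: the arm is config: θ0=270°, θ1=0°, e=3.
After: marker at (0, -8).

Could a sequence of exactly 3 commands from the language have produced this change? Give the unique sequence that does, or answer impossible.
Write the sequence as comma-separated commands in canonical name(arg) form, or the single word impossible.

key: order matters: swapping extend(1) and extend(-1) lands elsewhere
start: config: θ0=270°, θ1=0°, e=3
[1] after extend(1): config: θ0=270°, θ1=0°, e=3
[2] after extend(-1): config: θ0=270°, θ1=0°, e=2
[3] after extend(-1): config: θ0=270°, θ1=0°, e=1
all 64 alternatives checked — unique.

extend(1), extend(-1), extend(-1)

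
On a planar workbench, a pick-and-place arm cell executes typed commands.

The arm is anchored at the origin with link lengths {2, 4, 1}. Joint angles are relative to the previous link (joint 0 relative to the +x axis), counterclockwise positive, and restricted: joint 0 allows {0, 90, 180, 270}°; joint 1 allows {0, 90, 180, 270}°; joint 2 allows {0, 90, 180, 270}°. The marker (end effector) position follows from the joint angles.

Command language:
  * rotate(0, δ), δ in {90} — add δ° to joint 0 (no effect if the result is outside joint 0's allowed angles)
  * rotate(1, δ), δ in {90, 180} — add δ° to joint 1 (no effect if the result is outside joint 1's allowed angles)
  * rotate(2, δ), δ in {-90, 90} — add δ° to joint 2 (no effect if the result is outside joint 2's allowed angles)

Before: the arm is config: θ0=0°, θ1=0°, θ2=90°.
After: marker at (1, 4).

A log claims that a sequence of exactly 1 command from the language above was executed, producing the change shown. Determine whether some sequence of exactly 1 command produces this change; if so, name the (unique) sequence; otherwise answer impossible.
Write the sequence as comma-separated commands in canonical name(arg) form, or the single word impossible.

rotate(1, 90)

from: config: θ0=0°, θ1=0°, θ2=90°
[1] after rotate(1, 90): config: θ0=0°, θ1=90°, θ2=90°
all 5 alternatives checked — unique.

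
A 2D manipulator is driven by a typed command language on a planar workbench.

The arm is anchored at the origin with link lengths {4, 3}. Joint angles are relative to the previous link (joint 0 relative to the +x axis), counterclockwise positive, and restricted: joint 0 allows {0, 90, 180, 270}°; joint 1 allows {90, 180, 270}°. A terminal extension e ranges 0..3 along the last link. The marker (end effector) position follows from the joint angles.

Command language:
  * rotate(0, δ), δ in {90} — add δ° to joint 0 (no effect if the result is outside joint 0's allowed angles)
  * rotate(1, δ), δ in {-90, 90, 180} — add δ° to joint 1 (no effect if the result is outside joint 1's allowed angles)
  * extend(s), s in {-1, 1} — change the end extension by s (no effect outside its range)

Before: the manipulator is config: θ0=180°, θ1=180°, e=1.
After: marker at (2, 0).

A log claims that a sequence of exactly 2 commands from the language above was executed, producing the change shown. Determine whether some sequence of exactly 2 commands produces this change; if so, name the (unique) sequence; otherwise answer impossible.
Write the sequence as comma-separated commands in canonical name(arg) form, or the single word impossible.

extend(1), extend(1)

initial: config: θ0=180°, θ1=180°, e=1
[1] after extend(1): config: θ0=180°, θ1=180°, e=2
[2] after extend(1): config: θ0=180°, θ1=180°, e=3
no other 2-command option fits: unique.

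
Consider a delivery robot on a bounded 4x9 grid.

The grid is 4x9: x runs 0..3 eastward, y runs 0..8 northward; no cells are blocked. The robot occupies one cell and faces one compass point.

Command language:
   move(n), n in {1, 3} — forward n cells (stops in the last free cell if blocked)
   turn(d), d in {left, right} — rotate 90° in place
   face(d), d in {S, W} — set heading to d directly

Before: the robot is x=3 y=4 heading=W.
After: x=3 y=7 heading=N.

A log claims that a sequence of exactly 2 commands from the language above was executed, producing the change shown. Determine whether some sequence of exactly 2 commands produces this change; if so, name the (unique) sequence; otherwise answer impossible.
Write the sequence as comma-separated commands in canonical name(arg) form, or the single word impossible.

key: running move(3) before turn(right) would end elsewhere — order is forced
start: x=3 y=4 heading=W
step 1 (turn(right)): x=3 y=4 heading=N
step 2 (move(3)): x=3 y=7 heading=N
uniquely the one of 36 2-step routes that fits.

turn(right), move(3)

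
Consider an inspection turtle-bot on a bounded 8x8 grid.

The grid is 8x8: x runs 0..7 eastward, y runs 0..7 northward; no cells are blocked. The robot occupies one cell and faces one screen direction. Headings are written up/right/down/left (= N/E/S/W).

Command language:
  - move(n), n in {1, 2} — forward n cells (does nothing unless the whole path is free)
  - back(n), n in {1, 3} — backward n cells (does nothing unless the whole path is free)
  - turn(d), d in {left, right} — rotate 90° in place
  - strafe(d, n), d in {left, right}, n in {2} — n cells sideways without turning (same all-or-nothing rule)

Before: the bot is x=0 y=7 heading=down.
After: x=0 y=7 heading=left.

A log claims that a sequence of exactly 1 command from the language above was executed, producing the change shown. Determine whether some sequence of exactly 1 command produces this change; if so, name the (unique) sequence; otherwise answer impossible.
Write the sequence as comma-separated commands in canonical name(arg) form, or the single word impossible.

turn(right)

key: (0,7) unchanged — the single command moves nothing
initial: x=0 y=7 heading=down
[1] after turn(right): x=0 y=7 heading=left
all 8 alternatives checked — unique.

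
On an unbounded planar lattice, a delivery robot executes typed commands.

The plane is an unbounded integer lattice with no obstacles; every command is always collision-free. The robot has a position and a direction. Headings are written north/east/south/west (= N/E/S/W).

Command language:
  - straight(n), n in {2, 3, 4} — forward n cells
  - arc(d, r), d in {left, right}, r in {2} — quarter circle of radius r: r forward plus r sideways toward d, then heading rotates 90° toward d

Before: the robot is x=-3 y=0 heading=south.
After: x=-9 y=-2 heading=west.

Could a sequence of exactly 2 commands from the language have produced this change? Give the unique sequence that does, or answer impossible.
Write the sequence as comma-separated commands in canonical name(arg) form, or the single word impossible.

key: position moved to (-9,-2) AND the heading swung to W — translation plus rotation needed
initial: x=-3 y=0 heading=south
[1] after arc(right, 2): x=-5 y=-2 heading=west
[2] after straight(4): x=-9 y=-2 heading=west
no rival 2-sequence matches.

arc(right, 2), straight(4)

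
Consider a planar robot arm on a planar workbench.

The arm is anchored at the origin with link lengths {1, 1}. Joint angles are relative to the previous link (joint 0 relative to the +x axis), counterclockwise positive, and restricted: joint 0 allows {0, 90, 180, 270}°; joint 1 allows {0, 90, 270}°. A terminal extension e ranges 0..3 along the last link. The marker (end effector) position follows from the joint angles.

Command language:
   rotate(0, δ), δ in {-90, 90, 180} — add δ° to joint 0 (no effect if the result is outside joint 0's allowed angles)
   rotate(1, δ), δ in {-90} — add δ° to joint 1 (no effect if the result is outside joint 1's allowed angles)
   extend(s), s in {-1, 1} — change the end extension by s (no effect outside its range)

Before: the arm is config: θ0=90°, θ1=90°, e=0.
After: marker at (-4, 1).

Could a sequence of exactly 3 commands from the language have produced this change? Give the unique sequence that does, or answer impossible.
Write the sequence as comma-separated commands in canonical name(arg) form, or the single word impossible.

extend(1), extend(1), extend(1)

begin: config: θ0=90°, θ1=90°, e=0
step 1 (extend(1)): config: θ0=90°, θ1=90°, e=1
step 2 (extend(1)): config: θ0=90°, θ1=90°, e=2
step 3 (extend(1)): config: θ0=90°, θ1=90°, e=3
all 216 alternatives checked — unique.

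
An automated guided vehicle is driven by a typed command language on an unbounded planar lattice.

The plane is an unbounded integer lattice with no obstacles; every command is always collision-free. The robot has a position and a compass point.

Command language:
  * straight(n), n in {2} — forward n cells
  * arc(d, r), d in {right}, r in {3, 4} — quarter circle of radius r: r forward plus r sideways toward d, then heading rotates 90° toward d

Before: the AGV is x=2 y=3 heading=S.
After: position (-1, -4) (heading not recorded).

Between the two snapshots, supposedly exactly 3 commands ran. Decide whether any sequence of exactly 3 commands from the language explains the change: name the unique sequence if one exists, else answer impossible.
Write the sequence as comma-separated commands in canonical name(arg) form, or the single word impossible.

straight(2), straight(2), arc(right, 3)

key: order matters: swapping straight(2) and arc(right, 3) lands elsewhere
begin: x=2 y=3 heading=S
1. straight(2) → x=2 y=1 heading=S
2. straight(2) → x=2 y=-1 heading=S
3. arc(right, 3) → x=-1 y=-4 heading=W
all 27 alternatives checked — unique.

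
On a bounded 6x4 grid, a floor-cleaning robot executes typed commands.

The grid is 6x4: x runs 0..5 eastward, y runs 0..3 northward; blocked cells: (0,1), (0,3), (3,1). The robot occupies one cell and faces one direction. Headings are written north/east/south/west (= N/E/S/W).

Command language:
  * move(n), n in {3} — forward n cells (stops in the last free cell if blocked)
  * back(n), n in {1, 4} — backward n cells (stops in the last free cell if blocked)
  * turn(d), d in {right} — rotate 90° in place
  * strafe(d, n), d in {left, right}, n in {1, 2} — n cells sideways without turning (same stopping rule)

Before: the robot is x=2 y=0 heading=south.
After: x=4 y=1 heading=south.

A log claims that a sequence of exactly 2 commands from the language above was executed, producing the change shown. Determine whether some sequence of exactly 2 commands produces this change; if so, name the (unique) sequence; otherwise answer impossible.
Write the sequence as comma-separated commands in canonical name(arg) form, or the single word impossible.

strafe(left, 2), back(1)

key: heading stays S — no command in the sequence turns
from: x=2 y=0 heading=south
step 1 (strafe(left, 2)): x=4 y=0 heading=south
step 2 (back(1)): x=4 y=1 heading=south
no rival 2-sequence matches.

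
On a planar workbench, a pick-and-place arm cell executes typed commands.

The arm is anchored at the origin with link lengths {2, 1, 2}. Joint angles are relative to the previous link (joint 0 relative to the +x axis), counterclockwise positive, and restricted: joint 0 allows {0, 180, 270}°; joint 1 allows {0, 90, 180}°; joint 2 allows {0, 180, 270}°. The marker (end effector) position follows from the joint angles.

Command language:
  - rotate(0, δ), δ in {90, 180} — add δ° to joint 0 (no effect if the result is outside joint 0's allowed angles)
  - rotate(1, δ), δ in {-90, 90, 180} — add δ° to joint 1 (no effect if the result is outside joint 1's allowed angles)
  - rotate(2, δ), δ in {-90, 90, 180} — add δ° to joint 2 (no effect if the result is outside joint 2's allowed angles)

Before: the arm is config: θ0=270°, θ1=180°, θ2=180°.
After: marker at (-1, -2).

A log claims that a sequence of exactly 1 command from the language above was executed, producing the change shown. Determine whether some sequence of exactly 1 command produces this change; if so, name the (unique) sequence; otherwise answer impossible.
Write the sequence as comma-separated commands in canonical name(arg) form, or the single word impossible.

rotate(1, -90)

from: config: θ0=270°, θ1=180°, θ2=180°
[1] after rotate(1, -90): config: θ0=270°, θ1=90°, θ2=180°
no other 1-command option fits: unique.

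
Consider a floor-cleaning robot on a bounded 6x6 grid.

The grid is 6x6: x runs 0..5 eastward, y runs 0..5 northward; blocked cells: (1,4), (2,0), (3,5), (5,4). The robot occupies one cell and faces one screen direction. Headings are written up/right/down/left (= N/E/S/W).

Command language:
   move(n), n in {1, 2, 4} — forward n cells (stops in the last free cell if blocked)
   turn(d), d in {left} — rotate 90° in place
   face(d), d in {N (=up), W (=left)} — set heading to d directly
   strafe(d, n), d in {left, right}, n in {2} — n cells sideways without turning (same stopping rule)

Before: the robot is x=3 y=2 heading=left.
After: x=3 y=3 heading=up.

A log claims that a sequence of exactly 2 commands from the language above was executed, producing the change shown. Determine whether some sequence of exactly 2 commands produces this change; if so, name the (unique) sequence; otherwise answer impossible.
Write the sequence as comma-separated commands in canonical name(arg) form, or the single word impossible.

key: order matters: swapping face(N) and move(1) lands elsewhere
from: x=3 y=2 heading=left
step 1 (face(N)): x=3 y=2 heading=up
step 2 (move(1)): x=3 y=3 heading=up
all 64 alternatives checked — unique.

face(N), move(1)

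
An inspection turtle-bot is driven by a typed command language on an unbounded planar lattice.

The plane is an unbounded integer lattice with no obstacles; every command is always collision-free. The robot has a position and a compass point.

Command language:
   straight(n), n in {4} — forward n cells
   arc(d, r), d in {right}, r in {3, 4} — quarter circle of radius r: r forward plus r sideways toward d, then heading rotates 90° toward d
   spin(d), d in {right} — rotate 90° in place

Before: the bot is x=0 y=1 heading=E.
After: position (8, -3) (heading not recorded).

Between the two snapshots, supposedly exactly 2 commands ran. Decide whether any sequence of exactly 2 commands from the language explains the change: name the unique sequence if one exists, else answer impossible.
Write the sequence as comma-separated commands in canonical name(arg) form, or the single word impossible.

straight(4), arc(right, 4)

key: order matters: swapping straight(4) and arc(right, 4) lands elsewhere
begin: x=0 y=1 heading=E
step 1 (straight(4)): x=4 y=1 heading=E
step 2 (arc(right, 4)): x=8 y=-3 heading=S
no other 2-command option fits: unique.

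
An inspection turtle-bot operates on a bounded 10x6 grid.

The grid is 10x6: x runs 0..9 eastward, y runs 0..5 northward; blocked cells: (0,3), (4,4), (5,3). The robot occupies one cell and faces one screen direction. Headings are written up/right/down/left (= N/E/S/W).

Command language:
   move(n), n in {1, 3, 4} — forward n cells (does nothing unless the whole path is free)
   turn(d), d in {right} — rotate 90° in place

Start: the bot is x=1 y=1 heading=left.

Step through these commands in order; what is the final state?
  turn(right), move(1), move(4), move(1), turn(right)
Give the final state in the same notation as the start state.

x=1 y=3 heading=right

start: x=1 y=1 heading=left
[1] after turn(right): x=1 y=1 heading=up
[2] after move(1): x=1 y=2 heading=up
[3] after move(4): x=1 y=2 heading=up
[4] after move(1): x=1 y=3 heading=up
[5] after turn(right): x=1 y=3 heading=right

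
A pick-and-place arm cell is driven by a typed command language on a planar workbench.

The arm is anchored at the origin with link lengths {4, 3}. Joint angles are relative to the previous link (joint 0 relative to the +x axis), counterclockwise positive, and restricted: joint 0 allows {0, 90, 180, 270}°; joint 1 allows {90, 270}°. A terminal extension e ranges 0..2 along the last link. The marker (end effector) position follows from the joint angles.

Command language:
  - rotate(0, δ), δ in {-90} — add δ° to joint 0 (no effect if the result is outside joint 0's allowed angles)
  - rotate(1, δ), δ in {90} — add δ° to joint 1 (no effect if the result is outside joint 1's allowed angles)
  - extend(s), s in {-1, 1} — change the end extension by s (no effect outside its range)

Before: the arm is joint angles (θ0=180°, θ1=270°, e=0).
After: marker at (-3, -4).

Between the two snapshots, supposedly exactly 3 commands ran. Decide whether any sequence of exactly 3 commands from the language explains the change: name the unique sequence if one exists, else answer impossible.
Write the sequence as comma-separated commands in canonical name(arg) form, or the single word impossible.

initial: joint angles (θ0=180°, θ1=270°, e=0)
step 1 (rotate(0, -90)): joint angles (θ0=90°, θ1=270°, e=0)
step 2 (rotate(0, -90)): joint angles (θ0=0°, θ1=270°, e=0)
step 3 (rotate(0, -90)): joint angles (θ0=270°, θ1=270°, e=0)
uniquely the one of 64 3-step routes that fits.

rotate(0, -90), rotate(0, -90), rotate(0, -90)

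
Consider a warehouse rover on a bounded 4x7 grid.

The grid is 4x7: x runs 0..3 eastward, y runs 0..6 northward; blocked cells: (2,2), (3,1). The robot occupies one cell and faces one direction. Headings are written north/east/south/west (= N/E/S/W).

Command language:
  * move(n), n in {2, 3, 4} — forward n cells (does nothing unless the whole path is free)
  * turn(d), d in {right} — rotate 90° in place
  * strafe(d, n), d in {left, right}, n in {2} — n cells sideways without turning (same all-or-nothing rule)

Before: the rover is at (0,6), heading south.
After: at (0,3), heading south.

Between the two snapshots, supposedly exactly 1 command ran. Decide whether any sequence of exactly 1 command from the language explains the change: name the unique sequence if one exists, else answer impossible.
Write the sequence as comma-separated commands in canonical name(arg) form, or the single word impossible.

move(3)

key: heading stays S — the single command does not turn
initial: at (0,6), heading south
t=1 move(3) ⇒ at (0,3), heading south
no rival 1-sequence matches.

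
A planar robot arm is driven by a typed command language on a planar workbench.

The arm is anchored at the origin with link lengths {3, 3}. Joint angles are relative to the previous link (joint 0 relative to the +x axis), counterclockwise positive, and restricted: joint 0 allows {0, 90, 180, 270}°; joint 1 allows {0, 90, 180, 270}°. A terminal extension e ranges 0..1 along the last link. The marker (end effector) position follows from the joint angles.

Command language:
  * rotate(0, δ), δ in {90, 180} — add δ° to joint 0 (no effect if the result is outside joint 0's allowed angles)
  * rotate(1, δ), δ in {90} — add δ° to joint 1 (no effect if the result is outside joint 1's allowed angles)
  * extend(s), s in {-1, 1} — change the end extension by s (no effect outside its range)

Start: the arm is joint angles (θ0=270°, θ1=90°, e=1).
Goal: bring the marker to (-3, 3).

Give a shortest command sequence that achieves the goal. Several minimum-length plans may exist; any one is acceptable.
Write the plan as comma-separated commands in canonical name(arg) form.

initial: joint angles (θ0=270°, θ1=90°, e=1)
1. extend(-1) → joint angles (θ0=270°, θ1=90°, e=0)
2. rotate(0, 180) → joint angles (θ0=90°, θ1=90°, e=0)
shorter routes all fall short; 2 is best.

extend(-1), rotate(0, 180)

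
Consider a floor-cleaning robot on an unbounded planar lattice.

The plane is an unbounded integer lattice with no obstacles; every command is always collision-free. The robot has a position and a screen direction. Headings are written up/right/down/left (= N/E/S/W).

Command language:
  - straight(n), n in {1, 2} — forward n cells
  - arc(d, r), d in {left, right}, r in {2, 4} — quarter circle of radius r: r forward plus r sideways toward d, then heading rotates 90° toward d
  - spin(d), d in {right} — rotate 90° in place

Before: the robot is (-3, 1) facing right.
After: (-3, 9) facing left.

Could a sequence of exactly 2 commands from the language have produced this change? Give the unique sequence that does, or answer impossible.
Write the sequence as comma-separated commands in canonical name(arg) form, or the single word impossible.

key: cell and facing (now W) both changed — the 2 commands mix motion and turning
begin: (-3, 1) facing right
step 1 (arc(left, 4)): (1, 5) facing up
step 2 (arc(left, 4)): (-3, 9) facing left
uniquely the one of 49 2-step routes that fits.

arc(left, 4), arc(left, 4)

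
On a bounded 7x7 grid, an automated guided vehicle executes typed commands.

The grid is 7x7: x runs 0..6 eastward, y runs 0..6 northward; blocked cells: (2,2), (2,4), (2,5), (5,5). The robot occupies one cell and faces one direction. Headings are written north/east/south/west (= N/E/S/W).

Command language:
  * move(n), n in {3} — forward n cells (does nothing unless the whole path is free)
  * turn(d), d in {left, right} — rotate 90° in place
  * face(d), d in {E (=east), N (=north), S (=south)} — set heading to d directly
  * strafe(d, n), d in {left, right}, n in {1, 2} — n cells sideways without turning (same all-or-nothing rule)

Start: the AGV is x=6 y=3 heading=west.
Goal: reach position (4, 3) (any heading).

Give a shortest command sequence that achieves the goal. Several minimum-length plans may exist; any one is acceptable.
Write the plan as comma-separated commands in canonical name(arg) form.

face(S), strafe(right, 2)

initial: x=6 y=3 heading=west
step 1 (face(S)): x=6 y=3 heading=south
step 2 (strafe(right, 2)): x=4 y=3 heading=south
minimal: 2 command(s), checked below 2.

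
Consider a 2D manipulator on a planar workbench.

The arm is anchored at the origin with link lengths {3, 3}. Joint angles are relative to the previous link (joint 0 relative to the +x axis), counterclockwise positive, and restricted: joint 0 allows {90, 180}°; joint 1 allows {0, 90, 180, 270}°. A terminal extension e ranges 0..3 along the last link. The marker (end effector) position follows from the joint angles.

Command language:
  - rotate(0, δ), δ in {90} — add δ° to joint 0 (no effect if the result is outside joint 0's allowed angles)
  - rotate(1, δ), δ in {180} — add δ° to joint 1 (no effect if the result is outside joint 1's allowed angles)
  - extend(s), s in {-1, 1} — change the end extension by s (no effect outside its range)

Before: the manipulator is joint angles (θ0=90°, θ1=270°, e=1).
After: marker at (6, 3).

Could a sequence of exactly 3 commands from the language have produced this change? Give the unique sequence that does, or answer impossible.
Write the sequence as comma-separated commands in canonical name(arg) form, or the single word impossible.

from: joint angles (θ0=90°, θ1=270°, e=1)
t=1 extend(1) ⇒ joint angles (θ0=90°, θ1=270°, e=2)
t=2 extend(1) ⇒ joint angles (θ0=90°, θ1=270°, e=3)
t=3 extend(1) ⇒ joint angles (θ0=90°, θ1=270°, e=3)
no other 3-command option fits: unique.

extend(1), extend(1), extend(1)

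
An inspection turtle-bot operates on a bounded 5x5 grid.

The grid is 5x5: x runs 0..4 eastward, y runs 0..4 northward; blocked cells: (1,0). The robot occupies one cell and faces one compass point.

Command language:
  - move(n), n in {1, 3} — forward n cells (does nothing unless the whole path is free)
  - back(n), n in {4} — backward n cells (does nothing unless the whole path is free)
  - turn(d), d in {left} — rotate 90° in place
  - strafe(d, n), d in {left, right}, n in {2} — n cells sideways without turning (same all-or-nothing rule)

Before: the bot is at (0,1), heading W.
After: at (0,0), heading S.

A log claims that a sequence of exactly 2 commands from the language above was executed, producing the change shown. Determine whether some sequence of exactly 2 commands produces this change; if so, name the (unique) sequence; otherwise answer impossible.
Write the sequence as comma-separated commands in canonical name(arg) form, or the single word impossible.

turn(left), move(1)

key: cell and facing (now S) both changed — the 2 commands mix motion and turning
begin: at (0,1), heading W
step 1 (turn(left)): at (0,1), heading S
step 2 (move(1)): at (0,0), heading S
all 36 alternatives checked — unique.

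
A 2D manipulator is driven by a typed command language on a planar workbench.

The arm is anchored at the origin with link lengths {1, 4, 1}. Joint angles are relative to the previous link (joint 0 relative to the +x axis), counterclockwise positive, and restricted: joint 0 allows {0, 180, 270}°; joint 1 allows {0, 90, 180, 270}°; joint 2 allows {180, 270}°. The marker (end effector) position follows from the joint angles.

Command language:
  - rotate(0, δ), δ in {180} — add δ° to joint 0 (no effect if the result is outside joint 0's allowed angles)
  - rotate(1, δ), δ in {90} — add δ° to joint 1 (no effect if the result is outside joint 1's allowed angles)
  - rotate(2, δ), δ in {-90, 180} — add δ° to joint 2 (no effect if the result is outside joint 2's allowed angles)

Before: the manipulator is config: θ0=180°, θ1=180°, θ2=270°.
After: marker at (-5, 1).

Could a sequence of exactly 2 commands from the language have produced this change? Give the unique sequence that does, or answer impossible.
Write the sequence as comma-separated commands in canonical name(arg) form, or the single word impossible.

initial: config: θ0=180°, θ1=180°, θ2=270°
[1] after rotate(1, 90): config: θ0=180°, θ1=270°, θ2=270°
[2] after rotate(1, 90): config: θ0=180°, θ1=0°, θ2=270°
all 16 alternatives checked — unique.

rotate(1, 90), rotate(1, 90)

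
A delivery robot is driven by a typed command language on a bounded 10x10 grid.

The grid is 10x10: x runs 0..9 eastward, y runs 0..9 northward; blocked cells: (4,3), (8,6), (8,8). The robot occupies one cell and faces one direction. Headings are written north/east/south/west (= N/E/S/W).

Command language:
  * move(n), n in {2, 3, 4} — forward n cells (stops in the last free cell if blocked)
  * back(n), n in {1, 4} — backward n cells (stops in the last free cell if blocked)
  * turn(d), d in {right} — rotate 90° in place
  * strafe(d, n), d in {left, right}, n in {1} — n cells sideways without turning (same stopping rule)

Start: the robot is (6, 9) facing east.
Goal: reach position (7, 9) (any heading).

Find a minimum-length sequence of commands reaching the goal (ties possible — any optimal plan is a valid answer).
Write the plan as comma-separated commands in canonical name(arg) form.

move(2), back(1)

initial: (6, 9) facing east
1. move(2) → (8, 9) facing east
2. back(1) → (7, 9) facing east
no 1-step plan works, so 2 is optimal.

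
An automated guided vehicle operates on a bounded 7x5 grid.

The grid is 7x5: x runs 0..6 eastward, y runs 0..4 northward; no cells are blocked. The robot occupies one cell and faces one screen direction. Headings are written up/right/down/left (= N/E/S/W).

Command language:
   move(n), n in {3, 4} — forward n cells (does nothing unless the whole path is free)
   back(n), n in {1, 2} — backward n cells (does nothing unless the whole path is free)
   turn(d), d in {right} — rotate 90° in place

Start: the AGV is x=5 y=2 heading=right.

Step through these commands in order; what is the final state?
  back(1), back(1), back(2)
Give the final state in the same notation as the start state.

begin: x=5 y=2 heading=right
t=1 back(1) ⇒ x=4 y=2 heading=right
t=2 back(1) ⇒ x=3 y=2 heading=right
t=3 back(2) ⇒ x=1 y=2 heading=right

x=1 y=2 heading=right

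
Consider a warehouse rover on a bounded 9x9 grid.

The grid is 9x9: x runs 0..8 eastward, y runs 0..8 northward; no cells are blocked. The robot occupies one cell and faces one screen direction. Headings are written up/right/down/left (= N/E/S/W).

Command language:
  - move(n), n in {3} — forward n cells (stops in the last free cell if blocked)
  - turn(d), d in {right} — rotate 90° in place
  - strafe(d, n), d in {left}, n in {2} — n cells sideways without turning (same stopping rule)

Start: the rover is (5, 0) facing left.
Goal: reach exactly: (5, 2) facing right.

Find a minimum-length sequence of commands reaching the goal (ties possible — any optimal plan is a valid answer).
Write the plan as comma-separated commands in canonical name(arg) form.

turn(right), turn(right), strafe(left, 2)

initial: (5, 0) facing left
t=1 turn(right) ⇒ (5, 0) facing up
t=2 turn(right) ⇒ (5, 0) facing right
t=3 strafe(left, 2) ⇒ (5, 2) facing right
no 2-step plan works, so 3 is optimal.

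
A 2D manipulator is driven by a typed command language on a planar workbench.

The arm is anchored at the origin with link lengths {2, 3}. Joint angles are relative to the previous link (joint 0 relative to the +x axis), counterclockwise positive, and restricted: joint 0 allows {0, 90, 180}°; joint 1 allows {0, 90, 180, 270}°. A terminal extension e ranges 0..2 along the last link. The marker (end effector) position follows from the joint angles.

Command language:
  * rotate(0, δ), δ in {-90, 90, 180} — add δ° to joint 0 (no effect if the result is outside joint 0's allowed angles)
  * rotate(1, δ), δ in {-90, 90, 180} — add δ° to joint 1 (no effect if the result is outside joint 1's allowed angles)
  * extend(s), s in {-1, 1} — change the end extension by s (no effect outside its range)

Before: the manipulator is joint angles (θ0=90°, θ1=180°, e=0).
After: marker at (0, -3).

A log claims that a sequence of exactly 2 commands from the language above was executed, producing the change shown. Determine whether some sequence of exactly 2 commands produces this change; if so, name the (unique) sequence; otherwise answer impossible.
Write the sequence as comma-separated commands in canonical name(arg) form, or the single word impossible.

extend(1), extend(1)

initial: joint angles (θ0=90°, θ1=180°, e=0)
[1] after extend(1): joint angles (θ0=90°, θ1=180°, e=1)
[2] after extend(1): joint angles (θ0=90°, θ1=180°, e=2)
no rival 2-sequence matches.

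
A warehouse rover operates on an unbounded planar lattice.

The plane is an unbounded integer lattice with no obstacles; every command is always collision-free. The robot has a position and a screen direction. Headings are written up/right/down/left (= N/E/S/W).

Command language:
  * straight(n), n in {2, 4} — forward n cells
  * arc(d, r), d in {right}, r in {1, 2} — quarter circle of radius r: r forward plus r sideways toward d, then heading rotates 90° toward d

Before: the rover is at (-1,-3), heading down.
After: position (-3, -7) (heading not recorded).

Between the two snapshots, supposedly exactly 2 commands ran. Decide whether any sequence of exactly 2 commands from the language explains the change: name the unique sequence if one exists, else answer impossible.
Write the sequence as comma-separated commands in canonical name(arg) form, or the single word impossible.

straight(2), arc(right, 2)

key: running arc(right, 2) before straight(2) would end elsewhere — order is forced
initial: at (-1,-3), heading down
[1] after straight(2): at (-1,-5), heading down
[2] after arc(right, 2): at (-3,-7), heading left
all 16 alternatives checked — unique.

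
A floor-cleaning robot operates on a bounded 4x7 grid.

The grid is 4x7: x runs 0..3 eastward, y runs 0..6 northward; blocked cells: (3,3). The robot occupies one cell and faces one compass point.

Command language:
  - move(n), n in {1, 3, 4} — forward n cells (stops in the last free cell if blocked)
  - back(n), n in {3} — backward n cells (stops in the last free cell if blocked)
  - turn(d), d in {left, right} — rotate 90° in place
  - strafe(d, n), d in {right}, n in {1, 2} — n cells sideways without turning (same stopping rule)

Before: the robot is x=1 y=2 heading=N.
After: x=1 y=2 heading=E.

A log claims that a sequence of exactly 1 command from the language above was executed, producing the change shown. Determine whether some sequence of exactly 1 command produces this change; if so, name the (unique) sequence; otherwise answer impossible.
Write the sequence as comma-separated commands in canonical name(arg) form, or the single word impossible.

key: (1,2) unchanged — the single command moves nothing
begin: x=1 y=2 heading=N
t=1 turn(right) ⇒ x=1 y=2 heading=E
no other 1-command option fits: unique.

turn(right)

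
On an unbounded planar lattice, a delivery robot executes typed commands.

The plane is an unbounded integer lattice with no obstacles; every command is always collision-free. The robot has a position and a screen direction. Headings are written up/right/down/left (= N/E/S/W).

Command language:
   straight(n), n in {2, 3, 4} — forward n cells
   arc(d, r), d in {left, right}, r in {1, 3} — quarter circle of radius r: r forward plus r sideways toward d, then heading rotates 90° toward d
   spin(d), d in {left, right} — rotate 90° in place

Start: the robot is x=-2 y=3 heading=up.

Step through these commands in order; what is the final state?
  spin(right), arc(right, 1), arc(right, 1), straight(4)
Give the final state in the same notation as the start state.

t0: x=-2 y=3 heading=up
1. spin(right) → x=-2 y=3 heading=right
2. arc(right, 1) → x=-1 y=2 heading=down
3. arc(right, 1) → x=-2 y=1 heading=left
4. straight(4) → x=-6 y=1 heading=left

x=-6 y=1 heading=left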